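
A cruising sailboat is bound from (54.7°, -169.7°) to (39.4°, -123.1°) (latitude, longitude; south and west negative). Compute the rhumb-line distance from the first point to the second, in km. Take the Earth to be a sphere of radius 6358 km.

3880 km

Δψ = ln[tan(π/4+φ₂/2)/tan(π/4+φ₁/2)] = -0.3958;  Δφ = -0.2670 rad,  Δλ = +0.8133 rad
q = Δφ/Δψ = 0.6746
d = R·√(Δφ² + q²Δλ²) = 6358·0.61020 = 3880 km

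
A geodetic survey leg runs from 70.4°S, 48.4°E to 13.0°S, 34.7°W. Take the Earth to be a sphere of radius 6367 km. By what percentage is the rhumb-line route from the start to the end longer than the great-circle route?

Great circle: σ = 1.3169 rad → d_gc = Rσ = 8384.7 km
Rhumb: Δφ = +1.0018, Δλ = -1.4504, Δψ = +1.5272, q = Δφ/Δψ = 0.6560 → d_rh = R√(Δφ²+q²Δλ²) = 8796.8 km
Excess = (8796.8 − 8384.7) / 8384.7 = 412.1 / 8384.7 = 4.91% ≈ 4.9%

4.9%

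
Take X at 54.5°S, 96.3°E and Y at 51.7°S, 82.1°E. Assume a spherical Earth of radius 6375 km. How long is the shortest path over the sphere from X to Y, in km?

996 km

cos σ = sin φ₁ sin φ₂ + cos φ₁ cos φ₂ cos Δλ
      = sin(-54.50°)sin(-51.70°) + cos(-54.50°)cos(-51.70°)cos(-14.20°) = 0.9878
σ = 8.956° → d = Rσ = 6375·0.15630 = 996 km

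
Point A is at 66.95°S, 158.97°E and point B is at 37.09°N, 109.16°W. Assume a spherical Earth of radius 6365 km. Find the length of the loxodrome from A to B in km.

Rhumb course C = atan2(Δλ, Δψ) with Δψ = ln[tan(π/4+φ₂/2)/tan(π/4+φ₁/2)] = +2.2880, Δλ = +1.6034 → C = 35.02°
d = R·|Δφ| / |cos C| = 6365·1.81584 / 0.81893 = 14113 km

14113 km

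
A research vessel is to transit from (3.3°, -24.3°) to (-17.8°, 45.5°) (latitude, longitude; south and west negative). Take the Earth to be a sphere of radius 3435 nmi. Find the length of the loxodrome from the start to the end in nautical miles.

4316 nmi

Δψ = ln[tan(π/4+φ₂/2)/tan(π/4+φ₁/2)] = -0.3734;  Δφ = -0.3683 rad,  Δλ = +1.2182 rad
q = Δφ/Δψ = 0.9862
d = R·√(Δφ² + q²Δλ²) = 3435·1.25660 = 4316 nmi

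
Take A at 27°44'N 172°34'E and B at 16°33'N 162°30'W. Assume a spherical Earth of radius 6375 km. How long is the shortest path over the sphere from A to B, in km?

cos σ = sin φ₁ sin φ₂ + cos φ₁ cos φ₂ cos Δλ
      = sin(27.73°)sin(16.55°) + cos(27.73°)cos(16.55°)cos(24.93°) = 0.9019
σ = 25.586° → d = Rσ = 6375·0.44657 = 2847 km

2847 km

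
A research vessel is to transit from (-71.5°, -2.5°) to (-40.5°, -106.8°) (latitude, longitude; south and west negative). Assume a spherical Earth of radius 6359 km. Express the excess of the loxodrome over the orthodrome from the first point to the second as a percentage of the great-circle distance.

Great circle: σ = 0.9809 rad → d_gc = Rσ = 6237.4 km
Rhumb: Δφ = +0.5411, Δλ = -1.8204, Δψ = +1.0405, q = Δφ/Δψ = 0.5200 → d_rh = R√(Δφ²+q²Δλ²) = 6933.1 km
Excess = (6933.1 − 6237.4) / 6237.4 = 695.7 / 6237.4 = 11.154% ≈ 11.2%

11.2%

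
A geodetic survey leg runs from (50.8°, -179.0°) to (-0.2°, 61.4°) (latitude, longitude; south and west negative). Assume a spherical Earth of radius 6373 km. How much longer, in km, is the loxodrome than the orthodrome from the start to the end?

707 km

Great circle: cos σ = sin φ₁ sin φ₂ + cos φ₁ cos φ₂ cos Δλ,  σ = 1.8911 rad → d_gc = 12052.2 km
Rhumb line: Δψ = -1.0361, q = Δφ/Δψ = 0.8591, d_rh = R√(Δφ²+q²Δλ²) = 12759.4 km
Excess = 12759.4 − 12052.2 = 707.2 ≈ 707 km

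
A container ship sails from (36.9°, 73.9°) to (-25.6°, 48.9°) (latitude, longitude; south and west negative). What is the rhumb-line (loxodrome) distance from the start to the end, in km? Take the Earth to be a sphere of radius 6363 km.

7419 km

Rhumb course C = atan2(Δλ, Δψ) with Δψ = ln[tan(π/4+φ₂/2)/tan(π/4+φ₁/2)] = -1.1563, Δλ = -0.4363 → C = 200.67°
d = R·|Δφ| / |cos C| = 6363·1.09083 / 0.93560 = 7419 km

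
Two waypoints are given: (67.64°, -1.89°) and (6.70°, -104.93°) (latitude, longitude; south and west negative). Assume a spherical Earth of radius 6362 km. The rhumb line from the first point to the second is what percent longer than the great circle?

Great circle: σ = 1.5481 rad → d_gc = Rσ = 9849.3 km
Rhumb: Δφ = -1.0636, Δλ = -1.7984, Δψ = -1.5041, q = Δφ/Δψ = 0.7071 → d_rh = R√(Δφ²+q²Δλ²) = 10547.3 km
Excess = (10547.3 − 9849.3) / 9849.3 = 698.0 / 9849.3 = 7.09% ≈ 7.1%

7.1%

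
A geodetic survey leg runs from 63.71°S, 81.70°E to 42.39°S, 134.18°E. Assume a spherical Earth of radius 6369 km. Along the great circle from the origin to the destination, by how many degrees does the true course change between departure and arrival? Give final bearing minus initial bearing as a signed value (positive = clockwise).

At departure: θ₁ = atan2(sin Δλ cos φ₂, cos φ₁ sin φ₂ − sin φ₁ cos φ₂ cos Δλ) = 79.87°
At arrival: θ₂ = atan2(sin Δλ cos φ₁, −cos φ₂ sin φ₁ + sin φ₂ cos φ₁ cos Δλ) = 36.18°
Δθ = θ₂ − θ₁ = -43.7°

-43.7°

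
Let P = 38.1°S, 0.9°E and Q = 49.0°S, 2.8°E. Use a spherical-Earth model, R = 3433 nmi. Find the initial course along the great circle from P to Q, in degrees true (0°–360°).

N = sin Δλ·cos φ₂ = +0.0218;  D = cos φ₁ sin φ₂ − sin φ₁ cos φ₂ cos Δλ = -0.1893
initial course = atan2(N, D) = 173.45°

173.4°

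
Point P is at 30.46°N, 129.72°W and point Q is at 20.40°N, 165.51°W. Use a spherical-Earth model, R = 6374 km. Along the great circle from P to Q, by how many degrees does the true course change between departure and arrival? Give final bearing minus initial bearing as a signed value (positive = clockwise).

-15.8°

Initial bearing θ₁ = atan2(sin Δλ cos φ₂, cos φ₁ sin φ₂ − sin φ₁ cos φ₂ cos Δλ) = 261.19°
Final bearing θ₂ = (initial bearing from the destination back to the start) + 180° = 245.34°
Δθ = θ₂ − θ₁ = -15.8°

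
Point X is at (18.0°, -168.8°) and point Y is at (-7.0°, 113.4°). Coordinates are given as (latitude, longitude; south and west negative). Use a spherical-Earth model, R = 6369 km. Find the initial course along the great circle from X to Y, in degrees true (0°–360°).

259.4°

θ = atan2( sin Δλ·cos φ₂ ,  cos φ₁ sin φ₂ − sin φ₁ cos φ₂ cos Δλ )
  = atan2(-0.9701, -0.1807) = 259.45°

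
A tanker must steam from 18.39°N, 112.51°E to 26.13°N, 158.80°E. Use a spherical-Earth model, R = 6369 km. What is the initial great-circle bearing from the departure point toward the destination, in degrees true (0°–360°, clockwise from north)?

N = sin Δλ·cos φ₂ = +0.6490;  D = cos φ₁ sin φ₂ − sin φ₁ cos φ₂ cos Δλ = +0.2222
initial course = atan2(N, D) = 71.10°

71.1°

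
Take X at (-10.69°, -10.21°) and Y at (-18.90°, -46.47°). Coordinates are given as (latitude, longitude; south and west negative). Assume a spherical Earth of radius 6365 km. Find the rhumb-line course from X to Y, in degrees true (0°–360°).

256.8°

Δψ = ln[tan(π/4+φ₂/2)/tan(π/4+φ₁/2)] = -0.1483
Δλ = -0.6329 rad (taken the short way round)
course = atan2(Δλ, Δψ) = 256.81°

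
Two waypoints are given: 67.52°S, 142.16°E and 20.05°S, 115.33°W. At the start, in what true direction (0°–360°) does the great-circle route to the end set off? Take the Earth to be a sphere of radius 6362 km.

109.2°

θ = atan2( sin Δλ·cos φ₂ ,  cos φ₁ sin φ₂ − sin φ₁ cos φ₂ cos Δλ )
  = atan2(+0.9171, -0.3191) = 109.19°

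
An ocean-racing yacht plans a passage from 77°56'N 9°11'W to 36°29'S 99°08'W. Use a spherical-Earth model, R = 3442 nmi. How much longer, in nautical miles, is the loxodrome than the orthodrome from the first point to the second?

255 nmi

Great circle: cos σ = sin φ₁ sin φ₂ + cos φ₁ cos φ₂ cos Δλ,  σ = 2.1911 rad → d_gc = 7541.9 nmi
Rhumb line: Δψ = -2.9320, q = Δφ/Δψ = 0.6811, d_rh = R√(Δφ²+q²Δλ²) = 7796.8 nmi
Excess = 7796.8 − 7541.9 = 254.9 ≈ 255 nmi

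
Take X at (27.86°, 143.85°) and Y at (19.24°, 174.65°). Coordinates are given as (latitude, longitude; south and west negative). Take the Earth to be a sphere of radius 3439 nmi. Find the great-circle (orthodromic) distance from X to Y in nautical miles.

1766 nmi

Haversine: a = sin²(Δφ/2)+cos φ₁ cos φ₂ sin²(Δλ/2) = 0.06451;  σ = 2·atan2(√a,√(1−a))
σ = 29.428° → d = Rσ = 3439·0.51361 = 1766 nmi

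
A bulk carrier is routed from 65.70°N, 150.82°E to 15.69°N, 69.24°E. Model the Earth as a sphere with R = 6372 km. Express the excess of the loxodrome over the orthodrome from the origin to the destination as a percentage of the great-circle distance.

4.5%

Great circle: σ = 1.2614 rad → d_gc = Rσ = 8037.6 km
Rhumb: Δφ = -0.8728, Δλ = -1.4238, Δψ = -1.2584, q = Δφ/Δψ = 0.6936 → d_rh = R√(Δφ²+q²Δλ²) = 8398.4 km
Excess = (8398.4 − 8037.6) / 8037.6 = 360.8 / 8037.6 = 4.49% ≈ 4.5%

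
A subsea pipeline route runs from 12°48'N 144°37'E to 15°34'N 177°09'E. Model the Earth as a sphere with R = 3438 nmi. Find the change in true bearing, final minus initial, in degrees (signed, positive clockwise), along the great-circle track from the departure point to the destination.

At departure: θ₁ = atan2(sin Δλ cos φ₂, cos φ₁ sin φ₂ − sin φ₁ cos φ₂ cos Δλ) = 81.03°
At arrival: θ₂ = atan2(sin Δλ cos φ₁, −cos φ₂ sin φ₁ + sin φ₂ cos φ₁ cos Δλ) = 89.21°
Δθ = θ₂ − θ₁ = +8.2°

+8.2°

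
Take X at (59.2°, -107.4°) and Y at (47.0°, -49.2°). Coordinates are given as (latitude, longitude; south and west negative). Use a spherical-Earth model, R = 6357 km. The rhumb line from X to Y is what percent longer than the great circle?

2.9%

Great circle: σ = 0.6228 rad → d_gc = Rσ = 3959.4 km
Rhumb: Δφ = -0.2129, Δλ = +1.0158, Δψ = -0.3577, q = Δφ/Δψ = 0.5952 → d_rh = R√(Δφ²+q²Δλ²) = 4074.9 km
Excess = (4074.9 − 3959.4) / 3959.4 = 115.5 / 3959.4 = 2.92% ≈ 2.9%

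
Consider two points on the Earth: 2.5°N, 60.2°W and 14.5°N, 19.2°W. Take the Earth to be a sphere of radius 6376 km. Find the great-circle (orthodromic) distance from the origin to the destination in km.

4695 km

Haversine: a = sin²(Δφ/2)+cos φ₁ cos φ₂ sin²(Δλ/2) = 0.12955;  σ = 2·atan2(√a,√(1−a))
σ = 42.192° → d = Rσ = 6376·0.73639 = 4695 km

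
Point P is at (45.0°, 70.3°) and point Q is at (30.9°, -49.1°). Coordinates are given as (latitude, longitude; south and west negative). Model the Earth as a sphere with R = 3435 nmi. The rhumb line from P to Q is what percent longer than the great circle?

Great circle: σ = 1.5055 rad → d_gc = Rσ = 5171.3 nmi
Rhumb: Δφ = -0.2461, Δλ = -2.0839, Δψ = -0.3138, q = Δφ/Δψ = 0.7841 → d_rh = R√(Δφ²+q²Δλ²) = 5676.2 nmi
Excess = (5676.2 − 5171.3) / 5171.3 = 504.9 / 5171.3 = 9.76% ≈ 9.8%

9.8%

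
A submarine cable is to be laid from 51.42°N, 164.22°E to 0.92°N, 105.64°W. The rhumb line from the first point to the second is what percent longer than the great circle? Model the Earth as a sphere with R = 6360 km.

2.9%

Great circle: σ = 1.5598 rad → d_gc = Rσ = 9920.1 km
Rhumb: Δφ = -0.8814, Δλ = +1.5732, Δψ = -1.0338, q = Δφ/Δψ = 0.8526 → d_rh = R√(Δφ²+q²Δλ²) = 10207.9 km
Excess = (10207.9 − 9920.1) / 9920.1 = 287.8 / 9920.1 = 2.90% ≈ 2.9%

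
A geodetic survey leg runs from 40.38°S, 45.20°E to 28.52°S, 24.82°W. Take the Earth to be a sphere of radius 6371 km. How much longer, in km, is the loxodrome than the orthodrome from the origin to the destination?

Great circle: cos σ = sin φ₁ sin φ₂ + cos φ₁ cos φ₂ cos Δλ,  σ = 1.0027 rad → d_gc = 6388.2 km
Rhumb line: Δψ = +0.2519, q = Δφ/Δψ = 0.8218, d_rh = R√(Δφ²+q²Δλ²) = 6532.6 km
Excess = 6532.6 − 6388.2 = 144.4 ≈ 144 km

144 km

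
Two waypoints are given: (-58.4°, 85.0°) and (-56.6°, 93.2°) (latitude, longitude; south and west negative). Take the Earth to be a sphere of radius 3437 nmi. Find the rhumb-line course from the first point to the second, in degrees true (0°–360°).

67.8°

Δψ = ln[tan(π/4+φ₂/2)/tan(π/4+φ₁/2)] = +0.0585
Δλ = +0.1431 rad (taken the short way round)
course = atan2(Δλ, Δψ) = 67.77°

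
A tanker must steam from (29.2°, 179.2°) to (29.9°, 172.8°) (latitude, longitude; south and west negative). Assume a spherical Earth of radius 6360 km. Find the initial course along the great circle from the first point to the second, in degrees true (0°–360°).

278.7°

θ = atan2( sin Δλ·cos φ₂ ,  cos φ₁ sin φ₂ − sin φ₁ cos φ₂ cos Δλ )
  = atan2(-0.0966, +0.0149) = 278.74°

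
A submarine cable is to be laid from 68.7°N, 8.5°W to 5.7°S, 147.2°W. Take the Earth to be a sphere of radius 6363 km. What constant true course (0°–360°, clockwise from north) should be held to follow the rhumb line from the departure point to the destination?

Meridional parts: M(φ₁)=+1.6711, M(φ₂)=-0.0996 → ΔM = -1.7707;  Δλ = -2.4208 rad
tan C = Δλ / ΔM = +1.3671 → C = 233.82°

233.8°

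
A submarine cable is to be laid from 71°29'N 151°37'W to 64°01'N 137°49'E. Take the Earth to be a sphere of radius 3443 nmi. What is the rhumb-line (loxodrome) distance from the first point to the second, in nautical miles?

1653 nmi

Δψ = ln[tan(π/4+φ₂/2)/tan(π/4+φ₁/2)] = -0.3474;  Δφ = -0.1303 rad,  Δλ = -1.2316 rad
q = Δφ/Δψ = 0.3752
d = R·√(Δφ² + q²Δλ²) = 3443·0.48007 = 1653 nmi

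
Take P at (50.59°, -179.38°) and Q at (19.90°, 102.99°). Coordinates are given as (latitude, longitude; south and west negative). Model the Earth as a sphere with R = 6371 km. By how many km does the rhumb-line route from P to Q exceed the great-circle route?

229 km

Great circle: cos σ = sin φ₁ sin φ₂ + cos φ₁ cos φ₂ cos Δλ,  σ = 1.1692 rad → d_gc = 7449.1 km
Rhumb line: Δψ = -0.6723, q = Δφ/Δψ = 0.7968, d_rh = R√(Δφ²+q²Δλ²) = 7677.7 km
Excess = 7677.7 − 7449.1 = 228.6 ≈ 229 km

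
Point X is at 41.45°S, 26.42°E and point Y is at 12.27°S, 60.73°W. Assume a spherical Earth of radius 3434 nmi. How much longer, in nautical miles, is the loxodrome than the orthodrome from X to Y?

Great circle: cos σ = sin φ₁ sin φ₂ + cos φ₁ cos φ₂ cos Δλ,  σ = 1.3928 rad → d_gc = 4782.7 nmi
Rhumb line: Δψ = +0.5805, q = Δφ/Δψ = 0.8773, d_rh = R√(Δφ²+q²Δλ²) = 4904.9 nmi
Excess = 4904.9 − 4782.7 = 122.2 ≈ 122 nmi

122 nmi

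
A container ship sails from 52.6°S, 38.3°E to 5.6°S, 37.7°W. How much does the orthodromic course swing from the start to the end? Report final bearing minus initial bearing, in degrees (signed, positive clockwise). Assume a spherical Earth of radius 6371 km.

Initial bearing θ₁ = atan2(sin Δλ cos φ₂, cos φ₁ sin φ₂ − sin φ₁ cos φ₂ cos Δλ) = 277.78°
Final bearing θ₂ = (initial bearing from the destination back to the start) + 180° = 322.80°
Δθ = θ₂ − θ₁ = +45.0°

+45.0°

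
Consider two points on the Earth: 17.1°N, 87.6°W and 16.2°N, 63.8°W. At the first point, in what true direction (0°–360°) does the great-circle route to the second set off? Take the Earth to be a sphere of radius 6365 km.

θ = atan2( sin Δλ·cos φ₂ ,  cos φ₁ sin φ₂ − sin φ₁ cos φ₂ cos Δλ )
  = atan2(+0.3875, +0.0083) = 88.77°

88.8°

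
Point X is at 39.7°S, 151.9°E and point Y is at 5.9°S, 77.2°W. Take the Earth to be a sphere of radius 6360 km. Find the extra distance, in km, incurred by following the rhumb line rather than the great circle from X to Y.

Great circle: cos σ = sin φ₁ sin φ₂ + cos φ₁ cos φ₂ cos Δλ,  σ = 2.0213 rad → d_gc = 12855.5 km
Rhumb line: Δψ = +0.6529, q = Δφ/Δψ = 0.9035, d_rh = R√(Δφ²+q²Δλ²) = 13653.6 km
Excess = 13653.6 − 12855.5 = 798.1 ≈ 798 km

798 km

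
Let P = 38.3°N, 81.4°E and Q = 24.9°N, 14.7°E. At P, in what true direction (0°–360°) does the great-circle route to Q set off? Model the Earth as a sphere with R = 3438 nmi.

277.4°

N = sin Δλ·cos φ₂ = -0.8331;  D = cos φ₁ sin φ₂ − sin φ₁ cos φ₂ cos Δλ = +0.1081
initial course = atan2(N, D) = 277.39°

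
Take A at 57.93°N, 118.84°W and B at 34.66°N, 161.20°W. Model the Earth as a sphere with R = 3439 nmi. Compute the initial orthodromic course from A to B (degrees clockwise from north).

N = sin Δλ·cos φ₂ = -0.5542;  D = cos φ₁ sin φ₂ − sin φ₁ cos φ₂ cos Δλ = -0.2131
initial course = atan2(N, D) = 248.97°

249.0°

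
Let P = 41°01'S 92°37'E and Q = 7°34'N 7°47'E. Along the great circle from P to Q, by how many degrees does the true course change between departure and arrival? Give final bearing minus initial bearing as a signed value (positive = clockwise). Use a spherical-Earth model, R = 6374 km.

+32.2°

At departure: θ₁ = atan2(sin Δλ cos φ₂, cos φ₁ sin φ₂ − sin φ₁ cos φ₂ cos Δλ) = 279.09°
At arrival: θ₂ = atan2(sin Δλ cos φ₁, −cos φ₂ sin φ₁ + sin φ₂ cos φ₁ cos Δλ) = 311.27°
Δθ = θ₂ − θ₁ = +32.2°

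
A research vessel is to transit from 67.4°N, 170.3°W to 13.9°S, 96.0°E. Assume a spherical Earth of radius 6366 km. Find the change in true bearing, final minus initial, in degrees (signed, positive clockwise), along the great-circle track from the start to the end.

-64.7°

At departure: θ₁ = atan2(sin Δλ cos φ₂, cos φ₁ sin φ₂ − sin φ₁ cos φ₂ cos Δλ) = 267.96°
At arrival: θ₂ = atan2(sin Δλ cos φ₁, −cos φ₂ sin φ₁ + sin φ₂ cos φ₁ cos Δλ) = 203.31°
Δθ = θ₂ − θ₁ = -64.7°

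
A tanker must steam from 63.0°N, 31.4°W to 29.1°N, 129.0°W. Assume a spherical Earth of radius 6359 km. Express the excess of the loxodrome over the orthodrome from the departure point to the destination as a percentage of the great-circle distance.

Great circle: σ = 1.1801 rad → d_gc = Rσ = 7504.0 km
Rhumb: Δφ = -0.5917, Δλ = -1.7034, Δψ = -0.8955, q = Δφ/Δψ = 0.6607 → d_rh = R√(Δφ²+q²Δλ²) = 8085.4 km
Excess = (8085.4 − 7504.0) / 7504.0 = 581.4 / 7504.0 = 7.748% ≈ 7.7%

7.7%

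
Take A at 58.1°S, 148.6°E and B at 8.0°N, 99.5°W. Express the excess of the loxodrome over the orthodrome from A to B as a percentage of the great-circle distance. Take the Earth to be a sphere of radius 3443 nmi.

5.2%

Great circle: σ = 1.8895 rad → d_gc = Rσ = 6505.6 nmi
Rhumb: Δφ = +1.1537, Δλ = +1.9530, Δψ = +1.3925, q = Δφ/Δψ = 0.8285 → d_rh = R√(Δφ²+q²Δλ²) = 6841.8 nmi
Excess = (6841.8 − 6505.6) / 6505.6 = 336.2 / 6505.6 = 5.17% ≈ 5.2%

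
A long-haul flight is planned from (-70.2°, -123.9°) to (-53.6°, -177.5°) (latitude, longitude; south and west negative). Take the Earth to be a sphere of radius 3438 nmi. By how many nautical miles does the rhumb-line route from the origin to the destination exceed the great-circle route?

Great circle: cos σ = sin φ₁ sin φ₂ + cos φ₁ cos φ₂ cos Δλ,  σ = 0.5021 rad → d_gc = 1726.1 nmi
Rhumb line: Δψ = +0.6333, q = Δφ/Δψ = 0.4575, d_rh = R√(Δφ²+q²Δλ²) = 1776.8 nmi
Excess = 1776.8 − 1726.1 = 50.7 ≈ 51 nmi

51 nmi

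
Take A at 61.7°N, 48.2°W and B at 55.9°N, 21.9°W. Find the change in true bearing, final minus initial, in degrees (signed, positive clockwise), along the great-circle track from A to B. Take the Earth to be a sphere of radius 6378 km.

At departure: θ₁ = atan2(sin Δλ cos φ₂, cos φ₁ sin φ₂ − sin φ₁ cos φ₂ cos Δλ) = 101.37°
At arrival: θ₂ = atan2(sin Δλ cos φ₁, −cos φ₂ sin φ₁ + sin φ₂ cos φ₁ cos Δλ) = 124.00°
Δθ = θ₂ − θ₁ = +22.6°

+22.6°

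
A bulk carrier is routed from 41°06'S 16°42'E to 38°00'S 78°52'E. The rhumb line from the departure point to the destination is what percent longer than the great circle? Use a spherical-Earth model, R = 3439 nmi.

Great circle: σ = 0.8203 rad → d_gc = Rσ = 2821.1 nmi
Rhumb: Δφ = +0.0541, Δλ = +1.0850, Δψ = +0.0702, q = Δφ/Δψ = 0.7708 → d_rh = R√(Δφ²+q²Δλ²) = 2882.3 nmi
Excess = (2882.3 − 2821.1) / 2821.1 = 61.2 / 2821.1 = 2.17% ≈ 2.2%

2.2%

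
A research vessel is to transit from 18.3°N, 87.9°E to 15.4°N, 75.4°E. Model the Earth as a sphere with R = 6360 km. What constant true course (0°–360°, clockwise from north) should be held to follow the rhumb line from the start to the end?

256.4°

Meridional parts: M(φ₁)=+0.3250, M(φ₂)=+0.2721 → ΔM = -0.0529;  Δλ = -0.2182 rad
tan C = Δλ / ΔM = +4.1248 → C = 256.37°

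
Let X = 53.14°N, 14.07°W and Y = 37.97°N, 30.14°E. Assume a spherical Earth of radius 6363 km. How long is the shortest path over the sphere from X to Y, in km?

3751 km

Haversine: a = sin²(Δφ/2)+cos φ₁ cos φ₂ sin²(Δλ/2) = 0.08439;  σ = 2·atan2(√a,√(1−a))
σ = 33.775° → d = Rσ = 6363·0.58949 = 3751 km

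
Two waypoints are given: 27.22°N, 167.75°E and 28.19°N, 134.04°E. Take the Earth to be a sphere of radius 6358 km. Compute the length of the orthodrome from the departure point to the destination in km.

3303 km

cos σ = sin φ₁ sin φ₂ + cos φ₁ cos φ₂ cos Δλ
      = sin(27.22°)sin(28.19°) + cos(27.22°)cos(28.19°)cos(-33.71°) = 0.8681
σ = 29.765° → d = Rσ = 6358·0.51949 = 3303 km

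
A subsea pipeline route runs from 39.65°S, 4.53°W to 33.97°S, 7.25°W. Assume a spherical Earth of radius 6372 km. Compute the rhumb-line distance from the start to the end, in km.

Rhumb course C = atan2(Δλ, Δψ) with Δψ = ln[tan(π/4+φ₂/2)/tan(π/4+φ₁/2)] = +0.1239, Δλ = -0.0475 → C = 339.04°
d = R·|Δφ| / |cos C| = 6372·0.09913 / 0.93383 = 676 km

676 km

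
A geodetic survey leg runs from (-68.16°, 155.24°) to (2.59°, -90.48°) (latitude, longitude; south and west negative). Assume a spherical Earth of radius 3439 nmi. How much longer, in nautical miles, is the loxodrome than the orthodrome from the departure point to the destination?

491 nmi

Great circle: cos σ = sin φ₁ sin φ₂ + cos φ₁ cos φ₂ cos Δλ,  σ = 1.7668 rad → d_gc = 6076.1 nmi
Rhumb line: Δψ = +1.6906, q = Δφ/Δψ = 0.7304, d_rh = R√(Δφ²+q²Δλ²) = 6567.5 nmi
Excess = 6567.5 − 6076.1 = 491.4 ≈ 491 nmi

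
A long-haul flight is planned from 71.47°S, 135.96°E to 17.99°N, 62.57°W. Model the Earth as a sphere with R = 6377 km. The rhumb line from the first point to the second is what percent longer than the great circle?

Great circle: σ = 2.1888 rad → d_gc = Rσ = 13958.2 km
Rhumb: Δφ = +1.5614, Δλ = +2.8182, Δψ = +2.1325, q = Δφ/Δψ = 0.7322 → d_rh = R√(Δφ²+q²Δλ²) = 16501.0 km
Excess = (16501.0 − 13958.2) / 13958.2 = 2542.8 / 13958.2 = 18.22% ≈ 18.2%

18.2%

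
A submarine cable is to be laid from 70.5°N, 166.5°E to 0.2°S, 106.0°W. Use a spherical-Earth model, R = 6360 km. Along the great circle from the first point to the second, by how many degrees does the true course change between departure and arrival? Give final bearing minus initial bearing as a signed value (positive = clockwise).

At departure: θ₁ = atan2(sin Δλ cos φ₂, cos φ₁ sin φ₂ − sin φ₁ cos φ₂ cos Δλ) = 92.42°
At arrival: θ₂ = atan2(sin Δλ cos φ₁, −cos φ₂ sin φ₁ + sin φ₂ cos φ₁ cos Δλ) = 160.52°
Δθ = θ₂ − θ₁ = +68.1°

+68.1°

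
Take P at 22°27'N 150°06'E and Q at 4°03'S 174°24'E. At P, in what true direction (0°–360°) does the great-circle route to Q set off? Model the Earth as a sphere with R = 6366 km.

135.1°

θ = atan2( sin Δλ·cos φ₂ ,  cos φ₁ sin φ₂ − sin φ₁ cos φ₂ cos Δλ )
  = atan2(+0.4105, -0.4124) = 135.14°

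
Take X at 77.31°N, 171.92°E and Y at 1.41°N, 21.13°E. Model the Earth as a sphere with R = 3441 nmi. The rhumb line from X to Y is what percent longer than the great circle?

Great circle: σ = 1.7393 rad → d_gc = Rσ = 5984.8 nmi
Rhumb: Δφ = -1.3247, Δλ = -2.6318, Δψ = -2.1718, q = Δφ/Δψ = 0.6099 → d_rh = R√(Δφ²+q²Δλ²) = 7161.6 nmi
Excess = (7161.6 − 5984.8) / 5984.8 = 1176.8 / 5984.8 = 19.66% ≈ 19.7%

19.7%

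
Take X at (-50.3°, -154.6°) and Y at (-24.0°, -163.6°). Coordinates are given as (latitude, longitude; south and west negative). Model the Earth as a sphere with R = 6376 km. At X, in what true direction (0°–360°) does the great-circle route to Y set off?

341.8°

N = sin Δλ·cos φ₂ = -0.1429;  D = cos φ₁ sin φ₂ − sin φ₁ cos φ₂ cos Δλ = +0.4344
initial course = atan2(N, D) = 341.79°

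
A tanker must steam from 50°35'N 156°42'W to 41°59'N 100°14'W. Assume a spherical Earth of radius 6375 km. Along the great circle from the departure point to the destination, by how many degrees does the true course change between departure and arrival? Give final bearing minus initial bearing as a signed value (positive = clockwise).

+42.5°

At departure: θ₁ = atan2(sin Δλ cos φ₂, cos φ₁ sin φ₂ − sin φ₁ cos φ₂ cos Δλ) = 80.16°
At arrival: θ₂ = atan2(sin Δλ cos φ₁, −cos φ₂ sin φ₁ + sin φ₂ cos φ₁ cos Δλ) = 122.69°
Δθ = θ₂ − θ₁ = +42.5°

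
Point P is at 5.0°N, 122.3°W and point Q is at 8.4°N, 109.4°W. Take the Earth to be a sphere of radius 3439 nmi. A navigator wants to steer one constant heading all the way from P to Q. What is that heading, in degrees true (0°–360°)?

Δψ = ln[tan(π/4+φ₂/2)/tan(π/4+φ₁/2)] = +0.0598
Δλ = +0.2251 rad (taken the short way round)
course = atan2(Δλ, Δψ) = 75.14°

75.1°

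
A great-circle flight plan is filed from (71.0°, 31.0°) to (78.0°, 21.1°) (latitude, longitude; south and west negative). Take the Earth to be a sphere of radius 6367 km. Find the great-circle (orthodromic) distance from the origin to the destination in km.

829 km

Haversine: a = sin²(Δφ/2)+cos φ₁ cos φ₂ sin²(Δλ/2) = 0.00423;  σ = 2·atan2(√a,√(1−a))
σ = 7.459° → d = Rσ = 6367·0.13018 = 829 km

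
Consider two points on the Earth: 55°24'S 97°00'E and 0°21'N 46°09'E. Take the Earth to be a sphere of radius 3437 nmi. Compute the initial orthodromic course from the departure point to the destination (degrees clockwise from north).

θ = atan2( sin Δλ·cos φ₂ ,  cos φ₁ sin φ₂ − sin φ₁ cos φ₂ cos Δλ )
  = atan2(-0.7755, +0.5231) = 304.00°

304.0°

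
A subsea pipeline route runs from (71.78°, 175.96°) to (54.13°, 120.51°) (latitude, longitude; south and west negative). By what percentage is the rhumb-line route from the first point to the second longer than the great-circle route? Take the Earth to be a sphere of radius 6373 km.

Great circle: σ = 0.5082 rad → d_gc = Rσ = 3238.8 km
Rhumb: Δφ = -0.3081, Δλ = -0.9678, Δψ = -0.7023, q = Δφ/Δψ = 0.4386 → d_rh = R√(Δφ²+q²Δλ²) = 3342.5 km
Excess = (3342.5 − 3238.8) / 3238.8 = 103.7 / 3238.8 = 3.20% ≈ 3.2%

3.2%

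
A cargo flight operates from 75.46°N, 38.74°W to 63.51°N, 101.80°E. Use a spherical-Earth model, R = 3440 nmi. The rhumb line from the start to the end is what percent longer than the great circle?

27.3%

Great circle: σ = 0.6763 rad → d_gc = Rσ = 2326.5 nmi
Rhumb: Δφ = -0.2086, Δλ = +2.4529, Δψ = -0.6125, q = Δφ/Δψ = 0.3405 → d_rh = R√(Δφ²+q²Δλ²) = 2961.4 nmi
Excess = (2961.4 − 2326.5) / 2326.5 = 634.9 / 2326.5 = 27.29% ≈ 27.3%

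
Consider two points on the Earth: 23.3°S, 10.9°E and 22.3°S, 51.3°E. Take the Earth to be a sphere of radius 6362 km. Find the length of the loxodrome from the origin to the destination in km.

Δψ = ln[tan(π/4+φ₂/2)/tan(π/4+φ₁/2)] = +0.0189;  Δφ = +0.0175 rad,  Δλ = +0.7051 rad
q = Δφ/Δψ = 0.9218
d = R·√(Δφ² + q²Δλ²) = 6362·0.65024 = 4137 km

4137 km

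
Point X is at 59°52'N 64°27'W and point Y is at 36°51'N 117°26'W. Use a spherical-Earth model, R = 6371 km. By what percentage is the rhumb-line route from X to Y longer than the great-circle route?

2.1%

Great circle: σ = 0.7067 rad → d_gc = Rσ = 4502.2 km
Rhumb: Δφ = -0.4017, Δλ = -0.9247, Δψ = -0.6196, q = Δφ/Δψ = 0.6483 → d_rh = R√(Δφ²+q²Δλ²) = 4597.9 km
Excess = (4597.9 − 4502.2) / 4502.2 = 95.7 / 4502.2 = 2.13% ≈ 2.1%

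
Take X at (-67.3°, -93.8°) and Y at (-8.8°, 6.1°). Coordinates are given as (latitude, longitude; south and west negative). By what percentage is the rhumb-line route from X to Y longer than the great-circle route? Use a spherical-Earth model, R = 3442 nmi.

6.7%

Great circle: σ = 1.4952 rad → d_gc = Rσ = 5146.3 nmi
Rhumb: Δφ = +1.0210, Δλ = +1.7436, Δψ = +1.4516, q = Δφ/Δψ = 0.7034 → d_rh = R√(Δφ²+q²Δλ²) = 5492.6 nmi
Excess = (5492.6 − 5146.3) / 5146.3 = 346.3 / 5146.3 = 6.73% ≈ 6.7%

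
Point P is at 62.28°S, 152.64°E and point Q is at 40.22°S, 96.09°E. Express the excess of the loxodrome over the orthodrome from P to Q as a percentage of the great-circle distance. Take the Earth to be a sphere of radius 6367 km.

2.6%

Great circle: σ = 0.6960 rad → d_gc = Rσ = 4431.6 km
Rhumb: Δφ = +0.3850, Δλ = -0.9870, Δψ = +0.6315, q = Δφ/Δψ = 0.6097 → d_rh = R√(Δφ²+q²Δλ²) = 4548.4 km
Excess = (4548.4 − 4431.6) / 4431.6 = 116.8 / 4431.6 = 2.64% ≈ 2.6%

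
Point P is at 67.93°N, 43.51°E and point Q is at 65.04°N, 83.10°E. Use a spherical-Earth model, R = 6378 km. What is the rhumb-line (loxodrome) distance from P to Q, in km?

Rhumb course C = atan2(Δλ, Δψ) with Δψ = ln[tan(π/4+φ₂/2)/tan(π/4+φ₁/2)] = -0.1266, Δλ = +0.6910 → C = 100.38°
d = R·|Δφ| / |cos C| = 6378·0.05044 / 0.18018 = 1785 km

1785 km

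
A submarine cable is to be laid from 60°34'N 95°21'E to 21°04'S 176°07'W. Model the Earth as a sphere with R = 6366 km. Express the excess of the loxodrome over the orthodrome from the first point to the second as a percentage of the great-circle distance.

2.2%

Great circle: σ = 1.8769 rad → d_gc = Rσ = 11948.2 km
Rhumb: Δφ = -1.4248, Δλ = +1.5452, Δψ = -1.7132, q = Δφ/Δψ = 0.8317 → d_rh = R√(Δφ²+q²Δλ²) = 12214.4 km
Excess = (12214.4 − 11948.2) / 11948.2 = 266.2 / 11948.2 = 2.23% ≈ 2.2%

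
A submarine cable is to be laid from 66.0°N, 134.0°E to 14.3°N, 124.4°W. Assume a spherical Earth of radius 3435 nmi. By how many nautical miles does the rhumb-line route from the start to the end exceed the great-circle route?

Great circle: cos σ = sin φ₁ sin φ₂ + cos φ₁ cos φ₂ cos Δλ,  σ = 1.4239 rad → d_gc = 4891.0 nmi
Rhumb line: Δψ = -1.2963, q = Δφ/Δψ = 0.6961, d_rh = R√(Δφ²+q²Δλ²) = 5252.0 nmi
Excess = 5252.0 − 4891.0 = 361.0 ≈ 361 nmi

361 nmi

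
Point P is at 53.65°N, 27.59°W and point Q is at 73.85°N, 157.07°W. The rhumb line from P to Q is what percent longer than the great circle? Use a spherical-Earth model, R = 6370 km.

Great circle: σ = 0.8382 rad → d_gc = Rσ = 5339.3 km
Rhumb: Δφ = +0.3526, Δλ = -2.2599, Δψ = +0.8390, q = Δφ/Δψ = 0.4202 → d_rh = R√(Δφ²+q²Δλ²) = 6452.6 km
Excess = (6452.6 − 5339.3) / 5339.3 = 1113.3 / 5339.3 = 20.851% ≈ 20.9%

20.9%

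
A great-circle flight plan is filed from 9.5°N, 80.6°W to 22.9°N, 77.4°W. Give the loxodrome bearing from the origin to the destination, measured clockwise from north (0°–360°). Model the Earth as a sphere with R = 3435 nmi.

Meridional parts: M(φ₁)=+0.1666, M(φ₂)=+0.4108 → ΔM = +0.2442;  Δλ = +0.0559 rad
tan C = Δλ / ΔM = +0.2287 → C = 12.88°

12.9°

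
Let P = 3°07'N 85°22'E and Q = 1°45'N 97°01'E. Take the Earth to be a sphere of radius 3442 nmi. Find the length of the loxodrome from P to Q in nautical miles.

704 nmi

Δψ = ln[tan(π/4+φ₂/2)/tan(π/4+φ₁/2)] = -0.0239;  Δφ = -0.0239 rad,  Δλ = +0.2033 rad
q = Δφ/Δψ = 0.9991
d = R·√(Δφ² + q²Δλ²) = 3442·0.20454 = 704 nmi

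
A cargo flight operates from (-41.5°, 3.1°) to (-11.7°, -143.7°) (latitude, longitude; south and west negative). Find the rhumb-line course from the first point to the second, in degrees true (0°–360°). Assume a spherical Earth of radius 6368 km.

283.0°

Δψ = ln[tan(π/4+φ₂/2)/tan(π/4+φ₁/2)] = +0.5918
Δλ = -2.5621 rad (taken the short way round)
course = atan2(Δλ, Δψ) = 283.01°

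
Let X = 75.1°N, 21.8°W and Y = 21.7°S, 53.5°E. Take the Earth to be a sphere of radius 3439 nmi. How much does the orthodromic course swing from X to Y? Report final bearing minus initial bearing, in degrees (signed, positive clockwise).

+55.1°

Initial bearing θ₁ = atan2(sin Δλ cos φ₂, cos φ₁ sin φ₂ − sin φ₁ cos φ₂ cos Δλ) = 109.76°
Final bearing θ₂ = (initial bearing from the destination back to the start) + 180° = 164.90°
Δθ = θ₂ − θ₁ = +55.1°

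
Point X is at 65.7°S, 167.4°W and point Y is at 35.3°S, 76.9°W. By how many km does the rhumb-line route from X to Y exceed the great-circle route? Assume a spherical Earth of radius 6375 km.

471 km

Great circle: cos σ = sin φ₁ sin φ₂ + cos φ₁ cos φ₂ cos Δλ,  σ = 1.0196 rad → d_gc = 6499.8 km
Rhumb line: Δψ = +0.8765, q = Δφ/Δψ = 0.6053, d_rh = R√(Δφ²+q²Δλ²) = 6971.0 km
Excess = 6971.0 − 6499.8 = 471.2 ≈ 471 km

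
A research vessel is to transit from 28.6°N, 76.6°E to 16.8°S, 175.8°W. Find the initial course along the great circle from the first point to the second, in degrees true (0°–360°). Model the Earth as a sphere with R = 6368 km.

97.2°

N = sin Δλ·cos φ₂ = +0.9125;  D = cos φ₁ sin φ₂ − sin φ₁ cos φ₂ cos Δλ = -0.1152
initial course = atan2(N, D) = 97.20°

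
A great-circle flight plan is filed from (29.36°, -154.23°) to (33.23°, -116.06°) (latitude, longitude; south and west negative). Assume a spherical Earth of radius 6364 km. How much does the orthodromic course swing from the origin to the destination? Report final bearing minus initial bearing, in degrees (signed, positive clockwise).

+20.4°

At departure: θ₁ = atan2(sin Δλ cos φ₂, cos φ₁ sin φ₂ − sin φ₁ cos φ₂ cos Δλ) = 73.29°
At arrival: θ₂ = atan2(sin Δλ cos φ₁, −cos φ₂ sin φ₁ + sin φ₂ cos φ₁ cos Δλ) = 93.68°
Δθ = θ₂ − θ₁ = +20.4°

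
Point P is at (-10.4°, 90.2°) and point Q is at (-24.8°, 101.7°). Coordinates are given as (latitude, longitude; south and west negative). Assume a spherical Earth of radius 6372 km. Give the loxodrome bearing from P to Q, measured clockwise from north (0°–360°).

142.8°

Meridional parts: M(φ₁)=-0.1825, M(φ₂)=-0.4470 → ΔM = -0.2645;  Δλ = +0.2007 rad
tan C = Δλ / ΔM = -0.7588 → C = 142.81°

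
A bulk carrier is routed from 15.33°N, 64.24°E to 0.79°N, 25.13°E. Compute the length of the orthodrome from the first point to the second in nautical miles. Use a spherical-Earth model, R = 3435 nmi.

2473 nmi

Haversine: a = sin²(Δφ/2)+cos φ₁ cos φ₂ sin²(Δλ/2) = 0.12405;  σ = 2·atan2(√a,√(1−a))
σ = 41.245° → d = Rσ = 3435·0.71985 = 2473 nmi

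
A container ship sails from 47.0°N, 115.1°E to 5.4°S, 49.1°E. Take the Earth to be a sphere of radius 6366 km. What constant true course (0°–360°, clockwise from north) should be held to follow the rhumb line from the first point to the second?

228.3°

Meridional parts: M(φ₁)=+0.9316, M(φ₂)=-0.0944 → ΔM = -1.0260;  Δλ = -1.1519 rad
tan C = Δλ / ΔM = +1.1227 → C = 228.31°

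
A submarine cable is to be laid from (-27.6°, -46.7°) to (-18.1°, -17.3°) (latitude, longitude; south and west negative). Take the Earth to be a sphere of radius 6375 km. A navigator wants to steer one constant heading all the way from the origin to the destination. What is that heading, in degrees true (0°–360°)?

70.6°

Δψ = ln[tan(π/4+φ₂/2)/tan(π/4+φ₁/2)] = +0.1802
Δλ = +0.5131 rad (taken the short way round)
course = atan2(Δλ, Δψ) = 70.65°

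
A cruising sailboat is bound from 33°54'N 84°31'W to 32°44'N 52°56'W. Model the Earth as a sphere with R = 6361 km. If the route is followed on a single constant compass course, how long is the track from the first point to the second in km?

Δψ = ln[tan(π/4+φ₂/2)/tan(π/4+φ₁/2)] = -0.0244;  Δφ = -0.0204 rad,  Δλ = +0.5512 rad
q = Δφ/Δψ = 0.8356
d = R·√(Δφ² + q²Δλ²) = 6361·0.46107 = 2933 km

2933 km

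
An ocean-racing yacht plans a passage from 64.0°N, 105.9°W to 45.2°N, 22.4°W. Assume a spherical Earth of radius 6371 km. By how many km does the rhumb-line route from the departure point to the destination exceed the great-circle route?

350 km

Great circle: cos σ = sin φ₁ sin φ₂ + cos φ₁ cos φ₂ cos Δλ,  σ = 0.8329 rad → d_gc = 5306.5 km
Rhumb line: Δψ = -0.5796, q = Δφ/Δψ = 0.5661, d_rh = R√(Δφ²+q²Δλ²) = 5656.8 km
Excess = 5656.8 − 5306.5 = 350.3 ≈ 350 km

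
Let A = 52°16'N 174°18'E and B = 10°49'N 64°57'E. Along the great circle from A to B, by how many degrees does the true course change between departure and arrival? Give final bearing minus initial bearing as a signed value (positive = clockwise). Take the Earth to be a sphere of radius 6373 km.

-76.6°

Initial bearing θ₁ = atan2(sin Δλ cos φ₂, cos φ₁ sin φ₂ − sin φ₁ cos φ₂ cos Δλ) = 291.88°
Final bearing θ₂ = (initial bearing from the destination back to the start) + 180° = 215.32°
Δθ = θ₂ − θ₁ = -76.6°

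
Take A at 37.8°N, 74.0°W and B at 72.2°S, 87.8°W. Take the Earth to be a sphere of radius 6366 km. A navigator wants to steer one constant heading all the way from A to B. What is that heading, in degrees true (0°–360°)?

Meridional parts: M(φ₁)=+0.7136, M(φ₂)=-1.8541 → ΔM = -2.5677;  Δλ = -0.2409 rad
tan C = Δλ / ΔM = +0.0938 → C = 185.36°

185.4°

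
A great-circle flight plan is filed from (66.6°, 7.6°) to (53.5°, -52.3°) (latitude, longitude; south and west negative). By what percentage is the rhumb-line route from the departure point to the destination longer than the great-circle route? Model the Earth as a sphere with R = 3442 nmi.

Great circle: σ = 0.5429 rad → d_gc = Rσ = 1868.6 nmi
Rhumb: Δφ = -0.2286, Δλ = -1.0455, Δψ = -0.4652, q = Δφ/Δψ = 0.4915 → d_rh = R√(Δφ²+q²Δλ²) = 1935.8 nmi
Excess = (1935.8 − 1868.6) / 1868.6 = 67.2 / 1868.6 = 3.60% ≈ 3.6%

3.6%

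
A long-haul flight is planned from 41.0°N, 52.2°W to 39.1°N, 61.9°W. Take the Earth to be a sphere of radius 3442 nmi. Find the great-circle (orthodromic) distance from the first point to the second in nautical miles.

cos σ = sin φ₁ sin φ₂ + cos φ₁ cos φ₂ cos Δλ
      = sin(41.00°)sin(39.10°) + cos(41.00°)cos(39.10°)cos(-9.70°) = 0.9911
σ = 7.660° → d = Rσ = 3442·0.13369 = 460 nmi

460 nmi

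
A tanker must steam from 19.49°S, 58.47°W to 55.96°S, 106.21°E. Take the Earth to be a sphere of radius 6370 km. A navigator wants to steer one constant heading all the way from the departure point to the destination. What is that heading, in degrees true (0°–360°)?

106.2°

Δψ = ln[tan(π/4+φ₂/2)/tan(π/4+φ₁/2)] = -0.8369
Δλ = +2.8742 rad (taken the short way round)
course = atan2(Δλ, Δψ) = 106.23°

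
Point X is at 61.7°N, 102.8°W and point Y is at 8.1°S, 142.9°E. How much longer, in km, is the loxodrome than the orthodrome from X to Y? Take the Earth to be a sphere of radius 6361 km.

743 km

Great circle: cos σ = sin φ₁ sin φ₂ + cos φ₁ cos φ₂ cos Δλ,  σ = 1.8936 rad → d_gc = 12045.1 km
Rhumb line: Δψ = -1.5197, q = Δφ/Δψ = 0.8016, d_rh = R√(Δφ²+q²Δλ²) = 12787.7 km
Excess = 12787.7 − 12045.1 = 742.6 ≈ 743 km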